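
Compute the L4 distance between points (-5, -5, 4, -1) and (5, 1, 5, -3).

(Σ|x_i - y_i|^4)^(1/4) = (|-5 - 5|^4 + |-5 - 1|^4 + |4 - 5|^4 + |-1 - (-3)|^4)^(1/4)
= (10^4 + 6^4 + 1^4 + 2^4)^(1/4) = (10000 + 1296 + 1 + 16)^(1/4) = (11313)^(1/4) ≈ 10.3132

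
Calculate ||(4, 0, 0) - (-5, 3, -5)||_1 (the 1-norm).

Σ|x_i - y_i| = |4 - (-5)| + |0 - 3| + |0 - (-5)| = 9 + 3 + 5 = 17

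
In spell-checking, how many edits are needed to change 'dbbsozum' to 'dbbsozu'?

Let D[i][j] be the edit distance between the first i characters of 'dbbsozum' and the first j characters of 'dbbsozu', with D[i][0] = i, D[0][j] = j, and D[i][j] = D[i-1][j-1] if the characters match, else 1 + min(D[i-1][j], D[i][j-1], D[i-1][j-1]). Filling the table (rows: prefixes of 'dbbsozum', columns: prefixes of 'dbbsozu'):
     ε  d  b  b  s  o  z  u
  ε  0  1  2  3  4  5  6  7
  d  1  0  1  2  3  4  5  6
  b  2  1  0  1  2  3  4  5
  b  3  2  1  0  1  2  3  4
  s  4  3  2  1  0  1  2  3
  o  5  4  3  2  1  0  1  2
  z  6  5  4  3  2  1  0  1
  u  7  6  5  4  3  2  1  0
  m  8  7  6  5  4  3  2  1
The bottom-right entry gives D[8][7] = 1, so no sequence of fewer than 1 edit works. Backtracking through the table gives one optimal edit sequence (1 edit):
  dbbsozum → dbbsozu (del m @8)
Edit distance = 1.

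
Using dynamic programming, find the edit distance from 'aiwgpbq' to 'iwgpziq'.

Let D[i][j] be the edit distance between the first i characters of 'aiwgpbq' and the first j characters of 'iwgpziq', with D[i][0] = i, D[0][j] = j, and D[i][j] = D[i-1][j-1] if the characters match, else 1 + min(D[i-1][j], D[i][j-1], D[i-1][j-1]). Filling the table (rows: prefixes of 'aiwgpbq', columns: prefixes of 'iwgpziq'):
     ε  i  w  g  p  z  i  q
  ε  0  1  2  3  4  5  6  7
  a  1  1  2  3  4  5  6  7
  i  2  1  2  3  4  5  5  6
  w  3  2  1  2  3  4  5  6
  g  4  3  2  1  2  3  4  5
  p  5  4  3  2  1  2  3  4
  b  6  5  4  3  2  2  3  4
  q  7  6  5  4  3  3  3  3
The bottom-right entry gives D[7][7] = 3, so no sequence of fewer than 3 edits works. Backtracking through the table gives one optimal edit sequence (3 edits):
  aiwgpbq → iwgpbq (del a @1)
  iwgpbq → iwgpzbq (ins z @5)
  iwgpzbq → iwgpziq (sub b→i @6)
Edit distance = 3.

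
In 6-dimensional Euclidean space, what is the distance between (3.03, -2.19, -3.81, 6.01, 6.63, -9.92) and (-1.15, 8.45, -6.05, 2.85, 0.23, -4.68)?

√(Σ(x_i - y_i)²) = √((3.03 - (-1.15))² + (-2.19 - 8.45)² + (-3.81 - (-6.05))² + (6.01 - 2.85)² + (6.63 - 0.23)² + (-9.92 - (-4.68))²)
= √(4.18² + (-10.64)² + 2.24² + 3.16² + 6.4² + (-5.24)²) = √(17.4724 + 113.2096 + 5.0176 + 9.9856 + 40.96 + 27.4576) = √214.1028 ≈ 14.6323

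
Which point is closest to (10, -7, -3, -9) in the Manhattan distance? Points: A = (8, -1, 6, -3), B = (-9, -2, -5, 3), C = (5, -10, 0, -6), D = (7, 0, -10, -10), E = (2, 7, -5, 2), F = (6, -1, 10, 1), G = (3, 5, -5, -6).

Distances: d(A) = 23, d(B) = 38, d(C) = 14, d(D) = 18, d(E) = 35, d(F) = 33, d(G) = 24. Nearest: C = (5, -10, 0, -6) with distance 14.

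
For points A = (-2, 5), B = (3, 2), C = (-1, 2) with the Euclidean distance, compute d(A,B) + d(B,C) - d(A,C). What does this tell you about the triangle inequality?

d(A,B) = √(5² + 3²) = √34 ≈ 5.831, d(B,C) = √(4² + 0²) = √16 = 4, d(A,C) = √(1² + 3²) = √10 ≈ 3.1623.
d(A,B) + d(B,C) - d(A,C) = 5.831 + 4 - 3.1623 = 9.831 - 3.1623 = 6.6687 (to 4 decimal places). This is ≥ 0, so the triangle inequality holds for these points.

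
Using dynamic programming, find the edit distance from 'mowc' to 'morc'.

Let D[i][j] be the edit distance between the first i characters of 'mowc' and the first j characters of 'morc', with D[i][0] = i, D[0][j] = j, and D[i][j] = D[i-1][j-1] if the characters match, else 1 + min(D[i-1][j], D[i][j-1], D[i-1][j-1]). Filling the table (rows: prefixes of 'mowc', columns: prefixes of 'morc'):
     ε  m  o  r  c
  ε  0  1  2  3  4
  m  1  0  1  2  3
  o  2  1  0  1  2
  w  3  2  1  1  2
  c  4  3  2  2  1
The bottom-right entry gives D[4][4] = 1, so no sequence of fewer than 1 edit works. Backtracking through the table gives one optimal edit sequence (1 edit):
  mowc → morc (sub w→r @3)
Edit distance = 1.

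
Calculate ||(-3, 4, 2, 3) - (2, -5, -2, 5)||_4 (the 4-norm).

(Σ|x_i - y_i|^4)^(1/4) = (|-3 - 2|^4 + |4 - (-5)|^4 + |2 - (-2)|^4 + |3 - 5|^4)^(1/4)
= (5^4 + 9^4 + 4^4 + 2^4)^(1/4) = (625 + 6561 + 256 + 16)^(1/4) = (7458)^(1/4) ≈ 9.293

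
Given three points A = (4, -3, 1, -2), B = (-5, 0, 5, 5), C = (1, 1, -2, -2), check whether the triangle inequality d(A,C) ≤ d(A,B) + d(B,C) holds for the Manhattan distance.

d(A,B) = 9 + 3 + 4 + 7 = 23, d(B,C) = 6 + 1 + 7 + 7 = 21, d(A,C) = 3 + 4 + 3 + 0 = 10.
d(A,C) = 10 ≤ 23 + 21 = 44. Triangle inequality is satisfied.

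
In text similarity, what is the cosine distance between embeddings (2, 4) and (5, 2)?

With u = (2, 4), v = (5, 2):
u·v = 2·5 + 4·2 = 10 + 8 = 18.
|u| = √(2² + 4²) = √20, |v| = √(5² + 2²) = √29, so |u||v| = √(20·29) = √580.
cos θ = (u·v)/(|u||v|) = 18/√580 ≈ 0.7474
Cosine distance = 1 - cos θ ≈ 1 - 0.7474 = 0.2526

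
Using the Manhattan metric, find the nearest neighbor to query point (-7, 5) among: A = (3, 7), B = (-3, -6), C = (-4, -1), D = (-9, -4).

Distances: d(A) = 12, d(B) = 15, d(C) = 9, d(D) = 11. Nearest: C = (-4, -1) with distance 9.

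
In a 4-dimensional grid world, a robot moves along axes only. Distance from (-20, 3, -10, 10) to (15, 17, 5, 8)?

Σ|x_i - y_i| = |-20 - 15| + |3 - 17| + |-10 - 5| + |10 - 8| = 35 + 14 + 15 + 2 = 66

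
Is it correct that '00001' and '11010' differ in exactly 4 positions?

Differing positions: 1, 2, 4, 5. Hamming distance = 4, so the claim is true.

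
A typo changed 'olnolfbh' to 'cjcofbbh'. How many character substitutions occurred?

Differing positions: 1, 2, 3, 5, 6. Hamming distance = 5.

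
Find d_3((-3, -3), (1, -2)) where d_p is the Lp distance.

(Σ|x_i - y_i|^3)^(1/3) = (|-3 - 1|^3 + |-3 - (-2)|^3)^(1/3)
= (4^3 + 1^3)^(1/3) = (64 + 1)^(1/3) = (65)^(1/3) ≈ 4.0207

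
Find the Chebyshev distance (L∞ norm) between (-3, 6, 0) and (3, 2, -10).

max(|x_i - y_i|) = max(|-3 - 3|, |6 - 2|, |0 - (-10)|) = max(6, 4, 10) = 10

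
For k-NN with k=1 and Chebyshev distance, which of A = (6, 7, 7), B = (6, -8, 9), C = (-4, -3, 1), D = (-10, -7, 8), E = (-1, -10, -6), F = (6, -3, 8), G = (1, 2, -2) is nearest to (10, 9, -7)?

Distances: d(A) = 14, d(B) = 17, d(C) = 14, d(D) = 20, d(E) = 19, d(F) = 15, d(G) = 9. Nearest: G = (1, 2, -2) with distance 9.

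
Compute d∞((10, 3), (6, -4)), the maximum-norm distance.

max(|x_i - y_i|) = max(|10 - 6|, |3 - (-4)|) = max(4, 7) = 7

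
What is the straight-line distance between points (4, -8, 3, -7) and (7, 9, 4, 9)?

√(Σ(x_i - y_i)²) = √((4 - 7)² + (-8 - 9)² + (3 - 4)² + (-7 - 9)²)
= √((-3)² + (-17)² + (-1)² + (-16)²) = √(9 + 289 + 1 + 256) = √555 ≈ 23.5584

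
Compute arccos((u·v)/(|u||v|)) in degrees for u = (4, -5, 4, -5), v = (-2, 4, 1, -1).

With u = (4, -5, 4, -5), v = (-2, 4, 1, -1):
u·v = 4·(-2) + (-5)·4 + 4·1 + (-5)·(-1) = (-8) + (-20) + 4 + 5 = -19.
|u| = √(4² + (-5)² + 4² + (-5)²) = √82, |v| = √((-2)² + 4² + 1² + (-1)²) = √22, so |u||v| = √(82·22) = √1804.
cos θ = (u·v)/(|u||v|) = -19/√1804 ≈ -0.447338
θ = arccos(-0.447338) ≈ 116.57°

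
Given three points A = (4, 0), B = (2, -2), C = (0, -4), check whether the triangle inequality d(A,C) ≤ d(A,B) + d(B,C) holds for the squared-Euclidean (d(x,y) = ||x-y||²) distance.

d(A,B) = 2² + 2² = 8, d(B,C) = 2² + 2² = 8, d(A,C) = 4² + 4² = 32.
d(A,C) = 32 > 8 + 8 = 16. Triangle inequality is VIOLATED. (Squared-Euclidean is not a metric — this is a counterexample.)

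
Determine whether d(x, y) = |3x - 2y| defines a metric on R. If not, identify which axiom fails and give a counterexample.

No. d fails symmetry: d(7, 2) = |3·7 - 2·2| = |17| = 17, but d(2, 7) = |3·2 - 2·7| = |-8| = 8. Since 17 ≠ 8, d(x,y) ≠ d(y,x) in general.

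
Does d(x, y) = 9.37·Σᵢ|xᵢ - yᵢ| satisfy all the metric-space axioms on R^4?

Yes. The L1 (Manhattan) norm induces a metric on R^4, and multiplying a metric by a positive constant 9.37 > 0 preserves all four axioms: non-negativity (9.37·||x-y|| ≥ 0), identity (9.37·||x-y|| = 0 ⟺ ||x-y|| = 0 ⟺ x = y), symmetry (||x-y|| = ||y-x||), and the triangle inequality (9.37·||x-z|| ≤ 9.37·||x-y|| + 9.37·||y-z||). So d is a metric.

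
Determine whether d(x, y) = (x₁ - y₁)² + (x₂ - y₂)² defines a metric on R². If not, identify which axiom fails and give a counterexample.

No. The squared Euclidean distance fails the triangle inequality. Counterexample: x = (0, 0), y = (5, 5), z = (10, 10). d(x,z) = 10² + 10² = 200, but d(x,y) + d(y,z) = (5² + 5²) + (5² + 5²) = 50 + 50 = 100. Since 200 > 100, the triangle inequality is violated. (Note: √d, the ordinary Euclidean distance, IS a metric.)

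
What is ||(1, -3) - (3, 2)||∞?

max(|x_i - y_i|) = max(|1 - 3|, |-3 - 2|) = max(2, 5) = 5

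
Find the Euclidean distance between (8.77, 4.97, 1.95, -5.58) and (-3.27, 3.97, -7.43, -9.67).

√(Σ(x_i - y_i)²) = √((8.77 - (-3.27))² + (4.97 - 3.97)² + (1.95 - (-7.43))² + (-5.58 - (-9.67))²)
= √(12.04² + 1² + 9.38² + 4.09²) = √(144.9616 + 1 + 87.9844 + 16.7281) = √250.6741 ≈ 15.8327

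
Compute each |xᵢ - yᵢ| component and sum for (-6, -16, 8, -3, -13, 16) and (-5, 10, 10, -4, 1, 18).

Σ|x_i - y_i| = |-6 - (-5)| + |-16 - 10| + |8 - 10| + |-3 - (-4)| + |-13 - 1| + |16 - 18| = 1 + 26 + 2 + 1 + 14 + 2 = 46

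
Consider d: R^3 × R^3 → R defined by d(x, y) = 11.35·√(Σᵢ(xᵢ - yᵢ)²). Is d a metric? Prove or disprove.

Yes. The L2 (Euclidean) norm induces a metric on R^3, and multiplying a metric by a positive constant 11.35 > 0 preserves all four axioms: non-negativity (11.35·||x-y|| ≥ 0), identity (11.35·||x-y|| = 0 ⟺ ||x-y|| = 0 ⟺ x = y), symmetry (||x-y|| = ||y-x||), and the triangle inequality (11.35·||x-z|| ≤ 11.35·||x-y|| + 11.35·||y-z||). So d is a metric.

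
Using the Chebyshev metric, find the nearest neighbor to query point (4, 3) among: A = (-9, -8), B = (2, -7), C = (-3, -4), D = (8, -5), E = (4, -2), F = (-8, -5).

Distances: d(A) = 13, d(B) = 10, d(C) = 7, d(D) = 8, d(E) = 5, d(F) = 12. Nearest: E = (4, -2) with distance 5.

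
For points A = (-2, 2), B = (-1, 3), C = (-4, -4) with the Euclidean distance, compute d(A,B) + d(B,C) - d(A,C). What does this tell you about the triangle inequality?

d(A,B) = √(1² + 1²) = √2 ≈ 1.4142, d(B,C) = √(3² + 7²) = √58 ≈ 7.6158, d(A,C) = √(2² + 6²) = √40 ≈ 6.3246.
d(A,B) + d(B,C) - d(A,C) = 1.4142 + 7.6158 - 6.3246 = 9.03 - 6.3246 = 2.7054 (to 4 decimal places). This is ≥ 0, so the triangle inequality holds for these points.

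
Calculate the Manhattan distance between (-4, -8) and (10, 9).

Σ|x_i - y_i| = |-4 - 10| + |-8 - 9| = 14 + 17 = 31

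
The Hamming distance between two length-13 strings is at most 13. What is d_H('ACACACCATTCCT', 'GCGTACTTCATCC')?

Differing positions: 1, 3, 4, 7, 8, 9, 10, 11, 13. Hamming distance = 9. The maximum possible Hamming distance for length-13 strings is 13, so d_H/13 = 9/13 ≈ 0.6923.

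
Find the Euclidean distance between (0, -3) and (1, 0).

√(Σ(x_i - y_i)²) = √((0 - 1)² + (-3 - 0)²)
= √((-1)² + (-3)²) = √(1 + 9) = √10 ≈ 3.1623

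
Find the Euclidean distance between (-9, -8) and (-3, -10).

√(Σ(x_i - y_i)²) = √((-9 - (-3))² + (-8 - (-10))²)
= √((-6)² + 2²) = √(36 + 4) = √40 ≈ 6.3246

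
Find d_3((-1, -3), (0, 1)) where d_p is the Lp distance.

(Σ|x_i - y_i|^3)^(1/3) = (|-1 - 0|^3 + |-3 - 1|^3)^(1/3)
= (1^3 + 4^3)^(1/3) = (1 + 64)^(1/3) = (65)^(1/3) ≈ 4.0207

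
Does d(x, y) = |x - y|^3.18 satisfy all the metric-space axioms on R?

No. d(x,y) = |x-y|^3.18 fails the triangle inequality since p = 3.18 > 1. Counterexample: x = 3, y = 12, z = 17. d(x,z) = |3 - 17|^3.18 = 14^3.18 ≈ 4412.5247, but d(x,y) + d(y,z) = 9^3.18 + 5^3.18 ≈ 1082.6577 + 167.0031 = 1249.6608. Since 4412.5247 > 1249.6608, the triangle inequality is violated.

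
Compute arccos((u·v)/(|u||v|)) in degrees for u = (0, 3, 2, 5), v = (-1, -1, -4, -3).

With u = (0, 3, 2, 5), v = (-1, -1, -4, -3):
u·v = 0·(-1) + 3·(-1) + 2·(-4) + 5·(-3) = 0 + (-3) + (-8) + (-15) = -26.
|u| = √(0² + 3² + 2² + 5²) = √38, |v| = √((-1)² + (-1)² + (-4)² + (-3)²) = √27, so |u||v| = √(38·27) = √1026.
cos θ = (u·v)/(|u||v|) = -26/√1026 ≈ -0.811708
θ = arccos(-0.811708) ≈ 144.26°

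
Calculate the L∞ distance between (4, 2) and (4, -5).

max(|x_i - y_i|) = max(|4 - 4|, |2 - (-5)|) = max(0, 7) = 7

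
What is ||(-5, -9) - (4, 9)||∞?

max(|x_i - y_i|) = max(|-5 - 4|, |-9 - 9|) = max(9, 18) = 18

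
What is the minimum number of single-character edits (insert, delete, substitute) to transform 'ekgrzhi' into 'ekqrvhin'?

Let D[i][j] be the edit distance between the first i characters of 'ekgrzhi' and the first j characters of 'ekqrvhin', with D[i][0] = i, D[0][j] = j, and D[i][j] = D[i-1][j-1] if the characters match, else 1 + min(D[i-1][j], D[i][j-1], D[i-1][j-1]). Filling the table (rows: prefixes of 'ekgrzhi', columns: prefixes of 'ekqrvhin'):
     ε  e  k  q  r  v  h  i  n
  ε  0  1  2  3  4  5  6  7  8
  e  1  0  1  2  3  4  5  6  7
  k  2  1  0  1  2  3  4  5  6
  g  3  2  1  1  2  3  4  5  6
  r  4  3  2  2  1  2  3  4  5
  z  5  4  3  3  2  2  3  4  5
  h  6  5  4  4  3  3  2  3  4
  i  7  6  5  5  4  4  3  2  3
The bottom-right entry gives D[7][8] = 3, so no sequence of fewer than 3 edits works. Backtracking through the table gives one optimal edit sequence (3 edits):
  ekgrzhi → ekqrzhi (sub g→q @3)
  ekqrzhi → ekqrvhi (sub z→v @5)
  ekqrvhi → ekqrvhin (ins n @8)
Edit distance = 3.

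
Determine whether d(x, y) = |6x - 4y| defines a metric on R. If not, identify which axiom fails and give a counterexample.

No. d fails symmetry: d(6, 4) = |6·6 - 4·4| = |20| = 20, but d(4, 6) = |6·4 - 4·6| = |0| = 0. Since 20 ≠ 0, d(x,y) ≠ d(y,x) in general.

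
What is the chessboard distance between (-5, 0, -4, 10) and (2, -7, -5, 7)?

max(|x_i - y_i|) = max(|-5 - 2|, |0 - (-7)|, |-4 - (-5)|, |10 - 7|) = max(7, 7, 1, 3) = 7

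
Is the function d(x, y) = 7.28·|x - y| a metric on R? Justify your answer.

Yes. Since |x - y| is a metric on R and 7.28 > 0, the positive scalar multiple 7.28·|x - y| is also a metric: scaling by a positive constant preserves non-negativity, identity (d=0 ⟺ |x-y|=0 ⟺ x=y), symmetry, and the triangle inequality.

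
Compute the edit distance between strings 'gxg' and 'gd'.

Let D[i][j] be the edit distance between the first i characters of 'gxg' and the first j characters of 'gd', with D[i][0] = i, D[0][j] = j, and D[i][j] = D[i-1][j-1] if the characters match, else 1 + min(D[i-1][j], D[i][j-1], D[i-1][j-1]). Filling the table (rows: prefixes of 'gxg', columns: prefixes of 'gd'):
     ε  g  d
  ε  0  1  2
  g  1  0  1
  x  2  1  1
  g  3  2  2
The bottom-right entry gives D[3][2] = 2, so no sequence of fewer than 2 edits works. Backtracking through the table gives one optimal edit sequence (2 edits):
  gxg → gg (del x @2)
  gg → gd (sub g→d @2)
Edit distance = 2.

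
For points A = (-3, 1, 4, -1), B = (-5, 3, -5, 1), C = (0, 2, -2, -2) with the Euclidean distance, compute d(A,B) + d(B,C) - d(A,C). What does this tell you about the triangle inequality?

d(A,B) = √(2² + 2² + 9² + 2²) = √93 ≈ 9.6437, d(B,C) = √(5² + 1² + 3² + 3²) = √44 ≈ 6.6332, d(A,C) = √(3² + 1² + 6² + 1²) = √47 ≈ 6.8557.
d(A,B) + d(B,C) - d(A,C) = 9.6437 + 6.6332 - 6.8557 = 16.2769 - 6.8557 = 9.4212 (to 4 decimal places). This is ≥ 0, so the triangle inequality holds for these points.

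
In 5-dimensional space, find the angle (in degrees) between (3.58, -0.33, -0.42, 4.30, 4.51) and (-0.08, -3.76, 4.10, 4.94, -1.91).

With u = (3.58, -0.33, -0.42, 4.30, 4.51), v = (-0.08, -3.76, 4.10, 4.94, -1.91):
u·v = 3.58·(-0.08) + (-0.33)·(-3.76) + (-0.42)·4.1 + 4.3·4.94 + 4.51·(-1.91) = (-0.2864) + 1.2408 + (-1.722) + 21.242 + (-8.6141) = 11.8603.
|u| = √(3.58² + (-0.33)² + (-0.42)² + 4.3² + 4.51²) = √(12.8164 + 0.1089 + 0.1764 + 18.49 + 20.3401) = √51.9318, |v| = √((-0.08)² + (-3.76)² + 4.1² + 4.94² + (-1.91)²) = √(0.0064 + 14.1376 + 16.81 + 24.4036 + 3.6481) = √59.0057.
cos θ = (u·v)/(|u||v|) = 11.8603/(√51.9318·√59.0057) ≈ 0.214256
θ = arccos(0.214256) ≈ 77.63°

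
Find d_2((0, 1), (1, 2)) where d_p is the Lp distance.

(Σ|x_i - y_i|^2)^(1/2) = (|0 - 1|^2 + |1 - 2|^2)^(1/2)
= (1^2 + 1^2)^(1/2) = (1 + 1)^(1/2) = (2)^(1/2) ≈ 1.4142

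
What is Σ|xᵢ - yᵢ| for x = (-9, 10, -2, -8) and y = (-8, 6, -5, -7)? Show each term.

Σ|x_i - y_i| = |-9 - (-8)| + |10 - 6| + |-2 - (-5)| + |-8 - (-7)| = 1 + 4 + 3 + 1 = 9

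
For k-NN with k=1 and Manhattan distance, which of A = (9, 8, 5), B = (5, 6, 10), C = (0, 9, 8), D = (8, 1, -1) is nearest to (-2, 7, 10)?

Distances: d(A) = 17, d(B) = 8, d(C) = 6, d(D) = 27. Nearest: C = (0, 9, 8) with distance 6.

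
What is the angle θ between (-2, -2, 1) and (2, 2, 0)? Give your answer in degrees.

With u = (-2, -2, 1), v = (2, 2, 0):
u·v = (-2)·2 + (-2)·2 + 1·0 = (-4) + (-4) + 0 = -8.
|u| = √((-2)² + (-2)² + 1²) = √9, |v| = √(2² + 2² + 0²) = √8, so |u||v| = √(9·8) = √72.
cos θ = (u·v)/(|u||v|) = -8/√72 ≈ -0.942809
θ = arccos(-0.942809) ≈ 160.53°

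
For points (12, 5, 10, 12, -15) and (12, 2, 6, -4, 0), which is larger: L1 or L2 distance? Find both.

L1 = |12 - 12| + |5 - 2| + |10 - 6| + |12 - (-4)| + |-15 - 0| = 0 + 3 + 4 + 16 + 15 = 38
L2 = √(0² + 3² + 4² + 16² + 15²) = √506 ≈ 22.4944
L1 ≥ L2 always (equality iff movement is along one axis); L1 > L2 here.
Ratio L1/L2 = 38/√506 ≈ 1.6893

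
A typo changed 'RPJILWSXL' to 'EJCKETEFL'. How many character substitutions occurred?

Differing positions: 1, 2, 3, 4, 5, 6, 7, 8. Hamming distance = 8.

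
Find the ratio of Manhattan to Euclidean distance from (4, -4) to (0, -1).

L1 = |4 - 0| + |-4 - (-1)| = 4 + 3 = 7
L2 = √(4² + 3²) = √25 = 5
L1 ≥ L2 always (equality iff movement is along one axis); L1 > L2 here.
Ratio L1/L2 = 7/5 = 1.4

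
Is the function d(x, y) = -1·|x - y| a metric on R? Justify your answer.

No. With c = -1 < 0, d fails non-negativity: d(4, 13) = -1·|4 - 13| = -1·9 = -9 < 0.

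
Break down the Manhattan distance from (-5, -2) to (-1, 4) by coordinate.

Σ|x_i - y_i| = |-5 - (-1)| + |-2 - 4| = 4 + 6 = 10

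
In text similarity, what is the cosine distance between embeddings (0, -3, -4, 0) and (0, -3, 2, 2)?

With u = (0, -3, -4, 0), v = (0, -3, 2, 2):
u·v = 0·0 + (-3)·(-3) + (-4)·2 + 0·2 = 0 + 9 + (-8) + 0 = 1.
|u| = √(0² + (-3)² + (-4)² + 0²) = √25, |v| = √(0² + (-3)² + 2² + 2²) = √17, so |u||v| = √(25·17) = √425.
cos θ = (u·v)/(|u||v|) = 1/√425 ≈ 0.0485
Cosine distance = 1 - cos θ ≈ 1 - 0.0485 = 0.9515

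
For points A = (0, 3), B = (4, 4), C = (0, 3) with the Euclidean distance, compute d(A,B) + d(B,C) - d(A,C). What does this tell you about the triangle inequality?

d(A,B) = √(4² + 1²) = √17 ≈ 4.1231, d(B,C) = √(4² + 1²) = √17 ≈ 4.1231, d(A,C) = √(0² + 0²) = √0 = 0.
d(A,B) + d(B,C) - d(A,C) = 4.1231 + 4.1231 - 0 = 8.2462 - 0 = 8.2462 (to 4 decimal places). This is ≥ 0, so the triangle inequality holds for these points.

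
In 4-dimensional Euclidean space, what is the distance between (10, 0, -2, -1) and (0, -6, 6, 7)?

√(Σ(x_i - y_i)²) = √((10 - 0)² + (0 - (-6))² + (-2 - 6)² + (-1 - 7)²)
= √(10² + 6² + (-8)² + (-8)²) = √(100 + 36 + 64 + 64) = √264 ≈ 16.2481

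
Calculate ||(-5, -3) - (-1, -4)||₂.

√(Σ(x_i - y_i)²) = √((-5 - (-1))² + (-3 - (-4))²)
= √((-4)² + 1²) = √(16 + 1) = √17 ≈ 4.1231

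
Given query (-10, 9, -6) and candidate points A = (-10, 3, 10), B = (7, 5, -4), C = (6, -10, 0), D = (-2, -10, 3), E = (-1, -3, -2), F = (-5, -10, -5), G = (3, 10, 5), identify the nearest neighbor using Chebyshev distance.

Distances: d(A) = 16, d(B) = 17, d(C) = 19, d(D) = 19, d(E) = 12, d(F) = 19, d(G) = 13. Nearest: E = (-1, -3, -2) with distance 12.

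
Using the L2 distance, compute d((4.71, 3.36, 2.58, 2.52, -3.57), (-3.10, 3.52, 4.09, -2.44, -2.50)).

(Σ|x_i - y_i|^2)^(1/2) = (|4.71 - (-3.1)|^2 + |3.36 - 3.52|^2 + |2.58 - 4.09|^2 + |2.52 - (-2.44)|^2 + |-3.57 - (-2.5)|^2)^(1/2)
= (7.81^2 + 0.16^2 + 1.51^2 + 4.96^2 + 1.07^2)^(1/2) = (60.9961 + 0.0256 + 2.2801 + 24.6016 + 1.1449)^(1/2) = (89.0483)^(1/2) ≈ 9.4365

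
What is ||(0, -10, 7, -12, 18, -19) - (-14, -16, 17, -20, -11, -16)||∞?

max(|x_i - y_i|) = max(|0 - (-14)|, |-10 - (-16)|, |7 - 17|, |-12 - (-20)|, |18 - (-11)|, |-19 - (-16)|) = max(14, 6, 10, 8, 29, 3) = 29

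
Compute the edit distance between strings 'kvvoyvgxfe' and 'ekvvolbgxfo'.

Let D[i][j] be the edit distance between the first i characters of 'kvvoyvgxfe' and the first j characters of 'ekvvolbgxfo', with D[i][0] = i, D[0][j] = j, and D[i][j] = D[i-1][j-1] if the characters match, else 1 + min(D[i-1][j], D[i][j-1], D[i-1][j-1]). Filling the table (rows: prefixes of 'kvvoyvgxfe', columns: prefixes of 'ekvvolbgxfo'):
     ε  e  k  v  v  o  l  b  g  x  f  o
  ε  0  1  2  3  4  5  6  7  8  9 10 11
  k  1  1  1  2  3  4  5  6  7  8  9 10
  v  2  2  2  1  2  3  4  5  6  7  8  9
  v  3  3  3  2  1  2  3  4  5  6  7  8
  o  4  4  4  3  2  1  2  3  4  5  6  7
  y  5  5  5  4  3  2  2  3  4  5  6  7
  v  6  6  6  5  4  3  3  3  4  5  6  7
  g  7  7  7  6  5  4  4  4  3  4  5  6
  x  8  8  8  7  6  5  5  5  4  3  4  5
  f  9  9  9  8  7  6  6  6  5  4  3  4
  e 10  9 10  9  8  7  7  7  6  5  4  4
The bottom-right entry gives D[10][11] = 4, so no sequence of fewer than 4 edits works. Backtracking through the table gives one optimal edit sequence (4 edits):
  kvvoyvgxfe → ekvvoyvgxfe (ins e @1)
  ekvvoyvgxfe → ekvvolvgxfe (sub y→l @6)
  ekvvolvgxfe → ekvvolbgxfe (sub v→b @7)
  ekvvolbgxfe → ekvvolbgxfo (sub e→o @11)
Edit distance = 4.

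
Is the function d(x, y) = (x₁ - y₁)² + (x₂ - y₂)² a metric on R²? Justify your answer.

No. The squared Euclidean distance fails the triangle inequality. Counterexample: x = (0, 0), y = (1, 5), z = (2, 10). d(x,z) = 2² + 10² = 104, but d(x,y) + d(y,z) = (1² + 5²) + (1² + 5²) = 26 + 26 = 52. Since 104 > 52, the triangle inequality is violated. (Note: √d, the ordinary Euclidean distance, IS a metric.)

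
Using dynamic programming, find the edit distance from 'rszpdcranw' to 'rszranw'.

Let D[i][j] be the edit distance between the first i characters of 'rszpdcranw' and the first j characters of 'rszranw', with D[i][0] = i, D[0][j] = j, and D[i][j] = D[i-1][j-1] if the characters match, else 1 + min(D[i-1][j], D[i][j-1], D[i-1][j-1]). Filling the table (rows: prefixes of 'rszpdcranw', columns: prefixes of 'rszranw'):
     ε  r  s  z  r  a  n  w
  ε  0  1  2  3  4  5  6  7
  r  1  0  1  2  3  4  5  6
  s  2  1  0  1  2  3  4  5
  z  3  2  1  0  1  2  3  4
  p  4  3  2  1  1  2  3  4
  d  5  4  3  2  2  2  3  4
  c  6  5  4  3  3  3  3  4
  r  7  6  5  4  3  4  4  4
  a  8  7  6  5  4  3  4  5
  n  9  8  7  6  5  4  3  4
  w 10  9  8  7  6  5  4  3
The bottom-right entry gives D[10][7] = 3, so no sequence of fewer than 3 edits works. Backtracking through the table gives one optimal edit sequence (3 edits):
  rszpdcranw → rszdcranw (del p @4)
  rszdcranw → rszcranw (del d @4)
  rszcranw → rszranw (del c @4)
Edit distance = 3.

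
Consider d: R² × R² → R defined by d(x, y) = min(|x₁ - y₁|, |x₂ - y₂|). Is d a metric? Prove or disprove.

No. d fails identity of indiscernibles: take x = (0, 0) and y = (0, 3). Then d(x,y) = min(|0 - 0|, |0 - 3|) = min(0, 3) = 0, yet x ≠ y.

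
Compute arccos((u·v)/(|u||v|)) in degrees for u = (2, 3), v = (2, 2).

With u = (2, 3), v = (2, 2):
u·v = 2·2 + 3·2 = 4 + 6 = 10.
|u| = √(2² + 3²) = √13, |v| = √(2² + 2²) = √8, so |u||v| = √(13·8) = √104.
cos θ = (u·v)/(|u||v|) = 10/√104 ≈ 0.980581
θ = arccos(0.980581) ≈ 11.31°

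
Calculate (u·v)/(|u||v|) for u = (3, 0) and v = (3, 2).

With u = (3, 0), v = (3, 2):
u·v = 3·3 + 0·2 = 9 + 0 = 9.
|u| = √(3² + 0²) = √9, |v| = √(3² + 2²) = √13, so |u||v| = √(9·13) = √117.
cos θ = (u·v)/(|u||v|) = 9/√117 ≈ 0.8321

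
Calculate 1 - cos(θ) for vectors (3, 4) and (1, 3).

With u = (3, 4), v = (1, 3):
u·v = 3·1 + 4·3 = 3 + 12 = 15.
|u| = √(3² + 4²) = √25, |v| = √(1² + 3²) = √10, so |u||v| = √(25·10) = √250.
cos θ = (u·v)/(|u||v|) = 15/√250 ≈ 0.9487
Cosine distance = 1 - cos θ ≈ 1 - 0.9487 = 0.0513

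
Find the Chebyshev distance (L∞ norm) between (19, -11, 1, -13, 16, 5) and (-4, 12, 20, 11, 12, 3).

max(|x_i - y_i|) = max(|19 - (-4)|, |-11 - 12|, |1 - 20|, |-13 - 11|, |16 - 12|, |5 - 3|) = max(23, 23, 19, 24, 4, 2) = 24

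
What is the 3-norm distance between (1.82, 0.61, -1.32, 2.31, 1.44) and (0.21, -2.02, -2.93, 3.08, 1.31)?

(Σ|x_i - y_i|^3)^(1/3) = (|1.82 - 0.21|^3 + |0.61 - (-2.02)|^3 + |-1.32 - (-2.93)|^3 + |2.31 - 3.08|^3 + |1.44 - 1.31|^3)^(1/3)
= (1.61^3 + 2.63^3 + 1.61^3 + 0.77^3 + 0.13^3)^(1/3) ≈ (4.1733 + 18.1914 + 4.1733 + 0.4565 + 0.0022)^(1/3) = (26.9967)^(1/3) ≈ 2.9999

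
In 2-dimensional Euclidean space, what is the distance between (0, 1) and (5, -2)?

√(Σ(x_i - y_i)²) = √((0 - 5)² + (1 - (-2))²)
= √((-5)² + 3²) = √(25 + 9) = √34 ≈ 5.831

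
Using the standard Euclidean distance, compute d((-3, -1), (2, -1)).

(Σ|x_i - y_i|^2)^(1/2) = (|-3 - 2|^2 + |-1 - (-1)|^2)^(1/2)
= (5^2 + 0^2)^(1/2) = (25 + 0)^(1/2) = (25)^(1/2) = 5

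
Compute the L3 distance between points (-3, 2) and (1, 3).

(Σ|x_i - y_i|^3)^(1/3) = (|-3 - 1|^3 + |2 - 3|^3)^(1/3)
= (4^3 + 1^3)^(1/3) = (64 + 1)^(1/3) = (65)^(1/3) ≈ 4.0207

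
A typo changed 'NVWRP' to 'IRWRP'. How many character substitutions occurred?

Differing positions: 1, 2. Hamming distance = 2.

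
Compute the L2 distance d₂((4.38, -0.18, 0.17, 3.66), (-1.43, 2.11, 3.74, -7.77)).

√(Σ(x_i - y_i)²) = √((4.38 - (-1.43))² + (-0.18 - 2.11)² + (0.17 - 3.74)² + (3.66 - (-7.77))²)
= √(5.81² + (-2.29)² + (-3.57)² + 11.43²) = √(33.7561 + 5.2441 + 12.7449 + 130.6449) = √182.39 ≈ 13.5052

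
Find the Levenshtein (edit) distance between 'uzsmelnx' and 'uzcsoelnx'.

Let D[i][j] be the edit distance between the first i characters of 'uzsmelnx' and the first j characters of 'uzcsoelnx', with D[i][0] = i, D[0][j] = j, and D[i][j] = D[i-1][j-1] if the characters match, else 1 + min(D[i-1][j], D[i][j-1], D[i-1][j-1]). Filling the table (rows: prefixes of 'uzsmelnx', columns: prefixes of 'uzcsoelnx'):
     ε  u  z  c  s  o  e  l  n  x
  ε  0  1  2  3  4  5  6  7  8  9
  u  1  0  1  2  3  4  5  6  7  8
  z  2  1  0  1  2  3  4  5  6  7
  s  3  2  1  1  1  2  3  4  5  6
  m  4  3  2  2  2  2  3  4  5  6
  e  5  4  3  3  3  3  2  3  4  5
  l  6  5  4  4  4  4  3  2  3  4
  n  7  6  5  5  5  5  4  3  2  3
  x  8  7  6  6  6  6  5  4  3  2
The bottom-right entry gives D[8][9] = 2, so no sequence of fewer than 2 edits works. Backtracking through the table gives one optimal edit sequence (2 edits):
  uzsmelnx → uzcsmelnx (ins c @3)
  uzcsmelnx → uzcsoelnx (sub m→o @5)
Edit distance = 2.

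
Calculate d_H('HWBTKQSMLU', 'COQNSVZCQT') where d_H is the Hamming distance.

Differing positions: 1, 2, 3, 4, 5, 6, 7, 8, 9, 10. Hamming distance = 10.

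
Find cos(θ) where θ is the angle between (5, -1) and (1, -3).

With u = (5, -1), v = (1, -3):
u·v = 5·1 + (-1)·(-3) = 5 + 3 = 8.
|u| = √(5² + (-1)²) = √26, |v| = √(1² + (-3)²) = √10, so |u||v| = √(26·10) = √260.
cos θ = (u·v)/(|u||v|) = 8/√260 ≈ 0.4961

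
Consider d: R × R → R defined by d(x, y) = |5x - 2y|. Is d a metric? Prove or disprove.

No. d fails symmetry: d(7, 8) = |5·7 - 2·8| = |19| = 19, but d(8, 7) = |5·8 - 2·7| = |26| = 26. Since 19 ≠ 26, d(x,y) ≠ d(y,x) in general.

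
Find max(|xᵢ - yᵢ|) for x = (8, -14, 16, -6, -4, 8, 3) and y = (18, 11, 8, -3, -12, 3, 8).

max(|x_i - y_i|) = max(|8 - 18|, |-14 - 11|, |16 - 8|, |-6 - (-3)|, |-4 - (-12)|, |8 - 3|, |3 - 8|) = max(10, 25, 8, 3, 8, 5, 5) = 25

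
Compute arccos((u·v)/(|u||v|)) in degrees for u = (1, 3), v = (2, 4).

With u = (1, 3), v = (2, 4):
u·v = 1·2 + 3·4 = 2 + 12 = 14.
|u| = √(1² + 3²) = √10, |v| = √(2² + 4²) = √20, so |u||v| = √(10·20) = √200.
cos θ = (u·v)/(|u||v|) = 14/√200 ≈ 0.989949
θ = arccos(0.989949) ≈ 8.13°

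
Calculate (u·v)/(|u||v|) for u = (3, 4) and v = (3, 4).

With u = (3, 4), v = (3, 4):
u·v = 3·3 + 4·4 = 9 + 16 = 25.
|u| = √(3² + 4²) = √25, |v| = √(3² + 4²) = √25, so |u||v| = √(25·25) = √625 = 25.
cos θ = (u·v)/(|u||v|) = 25/25 = 1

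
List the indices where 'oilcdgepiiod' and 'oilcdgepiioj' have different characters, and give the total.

Differing positions: 12. Hamming distance = 1.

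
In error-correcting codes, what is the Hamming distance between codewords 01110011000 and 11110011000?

Differing positions: 1. Hamming distance = 1.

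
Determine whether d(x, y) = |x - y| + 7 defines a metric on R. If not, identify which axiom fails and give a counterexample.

No. d fails identity of indiscernibles (specifically d(x,x) = 0): d(-2, -2) = |-2 - (-2)| + 7 = 0 + 7 = 7 ≠ 0.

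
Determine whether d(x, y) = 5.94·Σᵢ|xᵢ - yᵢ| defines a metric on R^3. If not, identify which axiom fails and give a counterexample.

Yes. The L1 (Manhattan) norm induces a metric on R^3, and multiplying a metric by a positive constant 5.94 > 0 preserves all four axioms: non-negativity (5.94·||x-y|| ≥ 0), identity (5.94·||x-y|| = 0 ⟺ ||x-y|| = 0 ⟺ x = y), symmetry (||x-y|| = ||y-x||), and the triangle inequality (5.94·||x-z|| ≤ 5.94·||x-y|| + 5.94·||y-z||). So d is a metric.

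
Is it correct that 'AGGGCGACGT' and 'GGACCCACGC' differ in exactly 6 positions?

Differing positions: 1, 3, 4, 6, 10. Hamming distance = 5, so the claim that d_H = 6 is false.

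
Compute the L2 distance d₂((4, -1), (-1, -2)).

√(Σ(x_i - y_i)²) = √((4 - (-1))² + (-1 - (-2))²)
= √(5² + 1²) = √(25 + 1) = √26 ≈ 5.099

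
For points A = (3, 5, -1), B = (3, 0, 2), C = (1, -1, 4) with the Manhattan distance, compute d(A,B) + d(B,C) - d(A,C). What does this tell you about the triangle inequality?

d(A,B) = 0 + 5 + 3 = 8, d(B,C) = 2 + 1 + 2 = 5, d(A,C) = 2 + 6 + 5 = 13.
d(A,B) + d(B,C) - d(A,C) = 8 + 5 - 13 = 13 - 13 = 0. This is ≥ 0, so the triangle inequality holds for these points.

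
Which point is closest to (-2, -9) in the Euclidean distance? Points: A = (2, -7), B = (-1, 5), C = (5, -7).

Distances: d(A) ≈ 4.4721, d(B) ≈ 14.0357, d(C) ≈ 7.2801. Nearest: A = (2, -7) with distance 4.4721.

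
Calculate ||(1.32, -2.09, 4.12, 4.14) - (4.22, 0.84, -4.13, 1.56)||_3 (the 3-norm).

(Σ|x_i - y_i|^3)^(1/3) = (|1.32 - 4.22|^3 + |-2.09 - 0.84|^3 + |4.12 - (-4.13)|^3 + |4.14 - 1.56|^3)^(1/3)
= (2.9^3 + 2.93^3 + 8.25^3 + 2.58^3)^(1/3) ≈ (24.389 + 25.1538 + 561.5156 + 17.1735)^(1/3) = (628.2319)^(1/3) ≈ 8.5646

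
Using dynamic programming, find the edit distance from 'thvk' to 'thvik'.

Let D[i][j] be the edit distance between the first i characters of 'thvk' and the first j characters of 'thvik', with D[i][0] = i, D[0][j] = j, and D[i][j] = D[i-1][j-1] if the characters match, else 1 + min(D[i-1][j], D[i][j-1], D[i-1][j-1]). Filling the table (rows: prefixes of 'thvk', columns: prefixes of 'thvik'):
     ε  t  h  v  i  k
  ε  0  1  2  3  4  5
  t  1  0  1  2  3  4
  h  2  1  0  1  2  3
  v  3  2  1  0  1  2
  k  4  3  2  1  1  1
The bottom-right entry gives D[4][5] = 1, so no sequence of fewer than 1 edit works. Backtracking through the table gives one optimal edit sequence (1 edit):
  thvk → thvik (ins i @4)
Edit distance = 1.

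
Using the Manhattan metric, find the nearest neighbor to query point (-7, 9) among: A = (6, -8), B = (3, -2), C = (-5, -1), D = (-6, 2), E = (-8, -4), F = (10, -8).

Distances: d(A) = 30, d(B) = 21, d(C) = 12, d(D) = 8, d(E) = 14, d(F) = 34. Nearest: D = (-6, 2) with distance 8.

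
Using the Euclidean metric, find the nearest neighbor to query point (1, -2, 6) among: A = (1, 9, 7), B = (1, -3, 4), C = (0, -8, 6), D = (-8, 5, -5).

Distances: d(A) ≈ 11.0454, d(B) ≈ 2.2361, d(C) ≈ 6.0828, d(D) ≈ 15.843. Nearest: B = (1, -3, 4) with distance 2.2361.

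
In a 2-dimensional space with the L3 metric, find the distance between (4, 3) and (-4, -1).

(Σ|x_i - y_i|^3)^(1/3) = (|4 - (-4)|^3 + |3 - (-1)|^3)^(1/3)
= (8^3 + 4^3)^(1/3) = (512 + 64)^(1/3) = (576)^(1/3) ≈ 8.3203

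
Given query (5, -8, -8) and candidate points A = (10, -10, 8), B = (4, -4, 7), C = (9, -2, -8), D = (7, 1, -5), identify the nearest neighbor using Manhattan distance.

Distances: d(A) = 23, d(B) = 20, d(C) = 10, d(D) = 14. Nearest: C = (9, -2, -8) with distance 10.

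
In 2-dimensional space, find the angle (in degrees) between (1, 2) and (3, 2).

With u = (1, 2), v = (3, 2):
u·v = 1·3 + 2·2 = 3 + 4 = 7.
|u| = √(1² + 2²) = √5, |v| = √(3² + 2²) = √13, so |u||v| = √(5·13) = √65.
cos θ = (u·v)/(|u||v|) = 7/√65 ≈ 0.868243
θ = arccos(0.868243) ≈ 29.74°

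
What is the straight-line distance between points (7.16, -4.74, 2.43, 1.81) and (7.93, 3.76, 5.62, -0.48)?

√(Σ(x_i - y_i)²) = √((7.16 - 7.93)² + (-4.74 - 3.76)² + (2.43 - 5.62)² + (1.81 - (-0.48))²)
= √((-0.77)² + (-8.5)² + (-3.19)² + 2.29²) = √(0.5929 + 72.25 + 10.1761 + 5.2441) = √88.2631 ≈ 9.3948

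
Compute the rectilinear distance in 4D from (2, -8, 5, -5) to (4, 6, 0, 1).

Σ|x_i - y_i| = |2 - 4| + |-8 - 6| + |5 - 0| + |-5 - 1| = 2 + 14 + 5 + 6 = 27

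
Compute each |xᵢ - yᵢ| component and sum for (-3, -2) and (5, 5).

Σ|x_i - y_i| = |-3 - 5| + |-2 - 5| = 8 + 7 = 15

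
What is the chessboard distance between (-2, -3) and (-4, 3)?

max(|x_i - y_i|) = max(|-2 - (-4)|, |-3 - 3|) = max(2, 6) = 6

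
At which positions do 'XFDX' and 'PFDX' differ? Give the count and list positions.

Differing positions: 1. Hamming distance = 1.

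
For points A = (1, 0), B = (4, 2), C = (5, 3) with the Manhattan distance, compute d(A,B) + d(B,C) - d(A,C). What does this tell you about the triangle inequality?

d(A,B) = 3 + 2 = 5, d(B,C) = 1 + 1 = 2, d(A,C) = 4 + 3 = 7.
d(A,B) + d(B,C) - d(A,C) = 5 + 2 - 7 = 7 - 7 = 0. This is ≥ 0, so the triangle inequality holds for these points.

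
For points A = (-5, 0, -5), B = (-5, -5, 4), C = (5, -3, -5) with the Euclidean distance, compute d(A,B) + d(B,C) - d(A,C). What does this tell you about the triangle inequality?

d(A,B) = √(0² + 5² + 9²) = √106 ≈ 10.2956, d(B,C) = √(10² + 2² + 9²) = √185 ≈ 13.6015, d(A,C) = √(10² + 3² + 0²) = √109 ≈ 10.4403.
d(A,B) + d(B,C) - d(A,C) = 10.2956 + 13.6015 - 10.4403 = 23.8971 - 10.4403 = 13.4568 (to 4 decimal places). This is ≥ 0, so the triangle inequality holds for these points.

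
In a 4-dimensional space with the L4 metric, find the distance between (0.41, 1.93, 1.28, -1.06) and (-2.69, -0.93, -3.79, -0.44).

(Σ|x_i - y_i|^4)^(1/4) = (|0.41 - (-2.69)|^4 + |1.93 - (-0.93)|^4 + |1.28 - (-3.79)|^4 + |-1.06 - (-0.44)|^4)^(1/4)
= (3.1^4 + 2.86^4 + 5.07^4 + 0.62^4)^(1/4) ≈ (92.3521 + 66.9059 + 660.7419 + 0.1478)^(1/4) = (820.1477)^(1/4) ≈ 5.3515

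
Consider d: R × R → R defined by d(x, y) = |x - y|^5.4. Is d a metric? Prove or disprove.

No. d(x,y) = |x-y|^5.4 fails the triangle inequality since p = 5.4 > 1. Counterexample: x = 3, y = 11, z = 16. d(x,z) = |3 - 16|^5.4 = 13^5.4 ≈ 1035843.3982, but d(x,y) + d(y,z) = 8^5.4 + 5^5.4 ≈ 75281.0954 + 5948.9186 = 81230.014. Since 1035843.3982 > 81230.014, the triangle inequality is violated.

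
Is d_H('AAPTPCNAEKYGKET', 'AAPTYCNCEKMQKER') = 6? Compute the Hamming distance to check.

Differing positions: 5, 8, 11, 12, 15. Hamming distance = 5, so the claim that d_H = 6 is false.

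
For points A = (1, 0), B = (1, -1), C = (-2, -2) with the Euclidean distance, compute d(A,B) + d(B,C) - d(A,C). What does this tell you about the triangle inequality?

d(A,B) = √(0² + 1²) = √1 = 1, d(B,C) = √(3² + 1²) = √10 ≈ 3.1623, d(A,C) = √(3² + 2²) = √13 ≈ 3.6056.
d(A,B) + d(B,C) - d(A,C) = 1 + 3.1623 - 3.6056 = 4.1623 - 3.6056 = 0.5567 (to 4 decimal places). This is ≥ 0, so the triangle inequality holds for these points.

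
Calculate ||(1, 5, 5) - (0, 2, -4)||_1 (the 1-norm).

Σ|x_i - y_i| = |1 - 0| + |5 - 2| + |5 - (-4)| = 1 + 3 + 9 = 13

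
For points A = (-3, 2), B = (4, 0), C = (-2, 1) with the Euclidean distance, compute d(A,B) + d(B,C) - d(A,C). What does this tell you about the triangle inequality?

d(A,B) = √(7² + 2²) = √53 ≈ 7.2801, d(B,C) = √(6² + 1²) = √37 ≈ 6.0828, d(A,C) = √(1² + 1²) = √2 ≈ 1.4142.
d(A,B) + d(B,C) - d(A,C) = 7.2801 + 6.0828 - 1.4142 = 13.3629 - 1.4142 = 11.9487 (to 4 decimal places). This is ≥ 0, so the triangle inequality holds for these points.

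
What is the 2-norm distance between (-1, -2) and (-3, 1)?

(Σ|x_i - y_i|^2)^(1/2) = (|-1 - (-3)|^2 + |-2 - 1|^2)^(1/2)
= (2^2 + 3^2)^(1/2) = (4 + 9)^(1/2) = (13)^(1/2) ≈ 3.6056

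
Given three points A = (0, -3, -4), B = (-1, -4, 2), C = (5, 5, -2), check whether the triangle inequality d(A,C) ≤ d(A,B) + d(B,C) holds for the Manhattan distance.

d(A,B) = 1 + 1 + 6 = 8, d(B,C) = 6 + 9 + 4 = 19, d(A,C) = 5 + 8 + 2 = 15.
d(A,C) = 15 ≤ 8 + 19 = 27. Triangle inequality is satisfied.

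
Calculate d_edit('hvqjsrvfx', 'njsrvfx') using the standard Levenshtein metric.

Let D[i][j] be the edit distance between the first i characters of 'hvqjsrvfx' and the first j characters of 'njsrvfx', with D[i][0] = i, D[0][j] = j, and D[i][j] = D[i-1][j-1] if the characters match, else 1 + min(D[i-1][j], D[i][j-1], D[i-1][j-1]). Filling the table (rows: prefixes of 'hvqjsrvfx', columns: prefixes of 'njsrvfx'):
     ε  n  j  s  r  v  f  x
  ε  0  1  2  3  4  5  6  7
  h  1  1  2  3  4  5  6  7
  v  2  2  2  3  4  4  5  6
  q  3  3  3  3  4  5  5  6
  j  4  4  3  4  4  5  6  6
  s  5  5  4  3  4  5  6  7
  r  6  6  5  4  3  4  5  6
  v  7  7  6  5  4  3  4  5
  f  8  8  7  6  5  4  3  4
  x  9  9  8  7  6  5  4  3
The bottom-right entry gives D[9][7] = 3, so no sequence of fewer than 3 edits works. Backtracking through the table gives one optimal edit sequence (3 edits):
  hvqjsrvfx → vqjsrvfx (del h @1)
  vqjsrvfx → qjsrvfx (del v @1)
  qjsrvfx → njsrvfx (sub q→n @1)
Edit distance = 3.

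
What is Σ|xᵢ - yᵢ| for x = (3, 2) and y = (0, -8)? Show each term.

Σ|x_i - y_i| = |3 - 0| + |2 - (-8)| = 3 + 10 = 13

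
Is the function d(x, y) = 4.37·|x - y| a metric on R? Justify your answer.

Yes. Since |x - y| is a metric on R and 4.37 > 0, the positive scalar multiple 4.37·|x - y| is also a metric: scaling by a positive constant preserves non-negativity, identity (d=0 ⟺ |x-y|=0 ⟺ x=y), symmetry, and the triangle inequality.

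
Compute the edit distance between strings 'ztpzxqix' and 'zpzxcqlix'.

Let D[i][j] be the edit distance between the first i characters of 'ztpzxqix' and the first j characters of 'zpzxcqlix', with D[i][0] = i, D[0][j] = j, and D[i][j] = D[i-1][j-1] if the characters match, else 1 + min(D[i-1][j], D[i][j-1], D[i-1][j-1]). Filling the table (rows: prefixes of 'ztpzxqix', columns: prefixes of 'zpzxcqlix'):
     ε  z  p  z  x  c  q  l  i  x
  ε  0  1  2  3  4  5  6  7  8  9
  z  1  0  1  2  3  4  5  6  7  8
  t  2  1  1  2  3  4  5  6  7  8
  p  3  2  1  2  3  4  5  6  7  8
  z  4  3  2  1  2  3  4  5  6  7
  x  5  4  3  2  1  2  3  4  5  6
  q  6  5  4  3  2  2  2  3  4  5
  i  7  6  5  4  3  3  3  3  3  4
  x  8  7  6  5  4  4  4  4  4  3
The bottom-right entry gives D[8][9] = 3, so no sequence of fewer than 3 edits works. Backtracking through the table gives one optimal edit sequence (3 edits):
  ztpzxqix → zpzxqix (del t @2)
  zpzxqix → zpzxcqix (ins c @5)
  zpzxcqix → zpzxcqlix (ins l @7)
Edit distance = 3.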